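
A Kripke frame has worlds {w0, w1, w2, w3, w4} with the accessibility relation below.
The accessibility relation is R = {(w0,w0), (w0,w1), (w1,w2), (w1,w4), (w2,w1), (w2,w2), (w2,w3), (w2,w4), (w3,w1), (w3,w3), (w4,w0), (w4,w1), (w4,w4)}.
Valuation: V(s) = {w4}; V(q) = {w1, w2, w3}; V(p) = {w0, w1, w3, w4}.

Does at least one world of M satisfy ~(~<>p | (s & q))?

Let φ = ~(~<>p | (s & q)). Evaluate φ at each world:
  w0 (successors {w0, w1}): φ is true.
  w1 (successors {w2, w4}): φ is true.
  w2 (successors {w1, w2, w3, w4}): φ is true.
  w3 (successors {w1, w3}): φ is true.
  w4 (successors {w0, w1, w4}): φ is true.
Detail at w0 (witness):
  At w0: ~<>p | (s & q) is false, so ~(~<>p | (s & q)) is true.
    At w0: ~<>p is false, s & q is false, so ~<>p | (s & q) is false.
      At w0: <>p is true, so ~<>p is false.

Yes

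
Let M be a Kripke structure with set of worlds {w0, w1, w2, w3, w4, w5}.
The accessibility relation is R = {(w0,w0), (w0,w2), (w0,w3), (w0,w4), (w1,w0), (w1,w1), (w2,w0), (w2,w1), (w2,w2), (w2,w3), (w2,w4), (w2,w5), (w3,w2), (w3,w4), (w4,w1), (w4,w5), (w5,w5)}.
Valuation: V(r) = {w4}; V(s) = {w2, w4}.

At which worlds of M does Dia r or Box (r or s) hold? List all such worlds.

Recall that Box ψ holds at a world iff ψ holds at every accessible world, and Dia ψ holds iff ψ holds at some accessible world.
Let φ = Dia r or Box (r or s). Evaluate φ at each world:
  w0 (successors {w0, w2, w3, w4}): φ is true.
  w1 (successors {w0, w1}): φ is false.
  w2 (successors {w0, w1, w2, w3, w4, w5}): φ is true.
  w3 (successors {w2, w4}): φ is true.
  w4 (successors {w1, w5}): φ is false.
  w5 (successors {w5}): φ is false.
For instance, at w3:
  At w3: Dia r is true, Box (r or s) is true, so Dia r or Box (r or s) is true.
    At w3: Dia r requires r at some successor in {w2, w4}.
      r holds at w4, so Dia r is true at w3.
    At w3: Box (r or s) requires r or s at every successor {w2, w4}.
      At w2: r or s is true.
      At w4: r or s is true.
    So Box (r or s) is true at w3.
Satisfying worlds: {w0, w2, w3}

w0, w2, w3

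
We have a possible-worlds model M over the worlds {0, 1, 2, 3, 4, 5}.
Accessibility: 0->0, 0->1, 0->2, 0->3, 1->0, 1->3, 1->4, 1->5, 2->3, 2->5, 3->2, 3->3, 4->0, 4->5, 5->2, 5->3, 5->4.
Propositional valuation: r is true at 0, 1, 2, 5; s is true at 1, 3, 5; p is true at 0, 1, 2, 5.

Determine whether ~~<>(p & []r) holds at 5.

At 5: ~<>(p & []r) is true, so ~~<>(p & []r) is false.
  At 5: <>(p & []r) is false, so ~<>(p & []r) is true.
    At 5: <>(p & []r) requires p & []r at some successor in {2, 3, 4}.
      At 2: p & []r is false.
      At 3: p & []r is false.
      At 4: p & []r is false.
    So <>(p & []r) is false at 5.

No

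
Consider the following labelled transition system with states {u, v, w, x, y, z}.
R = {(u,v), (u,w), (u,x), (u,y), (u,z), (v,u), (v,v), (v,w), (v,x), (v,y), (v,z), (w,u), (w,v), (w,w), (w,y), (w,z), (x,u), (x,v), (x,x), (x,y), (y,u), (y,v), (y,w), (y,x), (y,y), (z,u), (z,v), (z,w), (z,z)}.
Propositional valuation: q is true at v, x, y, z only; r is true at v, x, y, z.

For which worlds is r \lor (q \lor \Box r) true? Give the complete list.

Let φ = r \lor (q \lor \Box r). Evaluate φ at each world:
  u (successors {v, w, x, y, z}): φ is false.
  v (successors {u, v, w, x, y, z}): φ is true.
  w (successors {u, v, w, y, z}): φ is false.
  x (successors {u, v, x, y}): φ is true.
  y (successors {u, v, w, x, y}): φ is true.
  z (successors {u, v, w, z}): φ is true.
For instance, at w:
  At w: r is false, q \lor \Box r is false, so r \lor (q \lor \Box r) is false.
    At w: q is false, \Box r is false, so q \lor \Box r is false.
      At w: \Box r requires r at every successor {u, v, w, y, z}.
        r fails at u, so \Box r is false at w.
Satisfying worlds: {v, x, y, z}

v, x, y, z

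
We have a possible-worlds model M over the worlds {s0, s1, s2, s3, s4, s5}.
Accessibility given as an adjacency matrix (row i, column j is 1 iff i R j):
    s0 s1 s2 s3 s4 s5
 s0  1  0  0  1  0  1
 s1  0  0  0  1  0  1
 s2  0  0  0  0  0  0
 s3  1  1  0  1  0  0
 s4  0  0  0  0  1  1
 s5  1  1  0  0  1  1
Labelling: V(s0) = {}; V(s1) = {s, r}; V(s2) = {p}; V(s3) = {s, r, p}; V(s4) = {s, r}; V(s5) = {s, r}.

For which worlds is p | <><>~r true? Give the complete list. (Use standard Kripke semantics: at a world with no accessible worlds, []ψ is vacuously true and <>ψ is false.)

Let φ = p | <><>~r. Evaluate φ at each world:
  s0 (successors {s0, s3, s5}): φ is true.
  s1 (successors {s3, s5}): φ is true.
  s2 (successors ∅): φ is true.
  s3 (successors {s0, s1, s3}): φ is true.
  s4 (successors {s4, s5}): φ is true.
  s5 (successors {s0, s1, s4, s5}): φ is true.
For instance, at s3:
  At s3: p is true, <><>~r is true, so p | <><>~r is true.
    At s3: <><>~r requires <>~r at some successor in {s0, s1, s3}.
      <>~r holds at s0, so <><>~r is true at s3.
Satisfying worlds: {s0, s1, s2, s3, s4, s5}

s0, s1, s2, s3, s4, s5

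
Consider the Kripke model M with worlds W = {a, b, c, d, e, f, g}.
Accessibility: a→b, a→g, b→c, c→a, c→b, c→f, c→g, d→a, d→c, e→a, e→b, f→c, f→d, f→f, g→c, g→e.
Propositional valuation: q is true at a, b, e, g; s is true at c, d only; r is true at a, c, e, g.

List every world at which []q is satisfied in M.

Let φ = []q. Evaluate φ at each world:
  a (successors {b, g}): φ is true.
  b (successors {c}): φ is false.
  c (successors {a, b, f, g}): φ is false.
  d (successors {a, c}): φ is false.
  e (successors {a, b}): φ is true.
  f (successors {c, d, f}): φ is false.
  g (successors {c, e}): φ is false.
For instance, at f:
  At f: []q requires q at every successor {c, d, f}.
    q fails at c, so []q is false at f.
Satisfying worlds: {a, e}

a, e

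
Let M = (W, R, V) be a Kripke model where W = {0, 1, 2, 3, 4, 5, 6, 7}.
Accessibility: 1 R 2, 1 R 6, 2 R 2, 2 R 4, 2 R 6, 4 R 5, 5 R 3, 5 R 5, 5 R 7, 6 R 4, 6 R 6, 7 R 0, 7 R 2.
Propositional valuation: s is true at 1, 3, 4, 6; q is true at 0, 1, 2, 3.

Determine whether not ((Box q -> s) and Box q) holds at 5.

At 5: (Box q -> s) and Box q is false, so not ((Box q -> s) and Box q) is true.
  At 5: Box q -> s is true, Box q is false, so (Box q -> s) and Box q is false.
    At 5: Box q is false, s is false, so Box q -> s is true.
      At 5: Box q requires q at every successor {3, 5, 7}.
        q fails at 5, so Box q is false at 5.
    At 5: Box q requires q at every successor {3, 5, 7}.
      q fails at 5, so Box q is false at 5.

Yes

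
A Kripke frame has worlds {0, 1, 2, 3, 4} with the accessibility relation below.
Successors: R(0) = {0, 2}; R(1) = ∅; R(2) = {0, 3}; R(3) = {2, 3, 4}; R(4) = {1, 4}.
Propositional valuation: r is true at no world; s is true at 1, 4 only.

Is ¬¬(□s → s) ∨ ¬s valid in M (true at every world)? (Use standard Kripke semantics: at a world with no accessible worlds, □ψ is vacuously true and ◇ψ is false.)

Yes

Let φ = ¬¬(□s → s) ∨ ¬s. Evaluate φ at each world:
  0 (successors {0, 2}): φ is true.
  1 (successors ∅): φ is true.
  2 (successors {0, 3}): φ is true.
  3 (successors {2, 3, 4}): φ is true.
  4 (successors {1, 4}): φ is true.
For instance, at 0:
  At 0: ¬¬(□s → s) is true, ¬s is true, so ¬¬(□s → s) ∨ ¬s is true.
    At 0: ¬(□s → s) is false, so ¬¬(□s → s) is true.
      At 0: □s → s is true, so ¬(□s → s) is false.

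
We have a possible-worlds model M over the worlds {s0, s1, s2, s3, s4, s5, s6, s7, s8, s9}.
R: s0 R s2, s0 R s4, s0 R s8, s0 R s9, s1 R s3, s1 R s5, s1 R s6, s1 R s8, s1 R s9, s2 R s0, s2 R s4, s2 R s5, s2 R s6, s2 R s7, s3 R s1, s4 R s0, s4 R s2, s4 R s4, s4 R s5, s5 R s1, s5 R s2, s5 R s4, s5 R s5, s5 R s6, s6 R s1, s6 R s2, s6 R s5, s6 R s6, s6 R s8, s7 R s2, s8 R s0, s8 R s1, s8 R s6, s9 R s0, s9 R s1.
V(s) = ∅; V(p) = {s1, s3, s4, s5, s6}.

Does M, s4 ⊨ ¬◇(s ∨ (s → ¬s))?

At s4: ◇(s ∨ (s → ¬s)) is true, so ¬◇(s ∨ (s → ¬s)) is false.
  At s4: ◇(s ∨ (s → ¬s)) requires s ∨ (s → ¬s) at some successor in {s0, s2, s4, s5}.
    s ∨ (s → ¬s) holds at s0, so ◇(s ∨ (s → ¬s)) is true at s4.

No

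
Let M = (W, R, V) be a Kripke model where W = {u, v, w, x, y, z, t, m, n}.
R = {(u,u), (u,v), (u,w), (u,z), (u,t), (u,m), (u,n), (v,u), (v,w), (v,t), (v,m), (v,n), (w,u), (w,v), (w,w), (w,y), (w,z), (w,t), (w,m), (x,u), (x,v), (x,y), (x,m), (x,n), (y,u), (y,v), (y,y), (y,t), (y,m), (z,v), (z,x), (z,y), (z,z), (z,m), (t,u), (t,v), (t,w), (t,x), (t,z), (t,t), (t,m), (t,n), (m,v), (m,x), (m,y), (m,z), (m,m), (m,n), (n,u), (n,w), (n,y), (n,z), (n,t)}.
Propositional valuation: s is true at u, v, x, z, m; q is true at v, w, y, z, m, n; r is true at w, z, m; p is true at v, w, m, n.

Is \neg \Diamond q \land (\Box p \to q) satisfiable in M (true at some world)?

No

Recall that \Box ψ holds at a world iff ψ holds at every accessible world, and \Diamond ψ holds iff ψ holds at some accessible world.
Let φ = \neg \Diamond q \land (\Box p \to q). Evaluate φ at each world:
  u (successors {u, v, w, z, t, m, n}): φ is false.
  v (successors {u, w, t, m, n}): φ is false.
  w (successors {u, v, w, y, z, t, m}): φ is false.
  x (successors {u, v, y, m, n}): φ is false.
  y (successors {u, v, y, t, m}): φ is false.
  z (successors {v, x, y, z, m}): φ is false.
  t (successors {u, v, w, x, z, t, m, n}): φ is false.
  m (successors {v, x, y, z, m, n}): φ is false.
  n (successors {u, w, y, z, t}): φ is false.
For instance, at w:
  At w: \neg \Diamond q is false, \Box p \to q is true, so \neg \Diamond q \land (\Box p \to q) is false.
    At w: \Diamond q is true, so \neg \Diamond q is false.
      At w: \Diamond q requires q at some successor in {u, v, w, y, z, t, m}.
        q holds at v, so \Diamond q is true at w.
    At w: \Box p is false, q is true, so \Box p \to q is true.
      At w: \Box p requires p at every successor {u, v, w, y, z, t, m}.
        p fails at u, so \Box p is false at w.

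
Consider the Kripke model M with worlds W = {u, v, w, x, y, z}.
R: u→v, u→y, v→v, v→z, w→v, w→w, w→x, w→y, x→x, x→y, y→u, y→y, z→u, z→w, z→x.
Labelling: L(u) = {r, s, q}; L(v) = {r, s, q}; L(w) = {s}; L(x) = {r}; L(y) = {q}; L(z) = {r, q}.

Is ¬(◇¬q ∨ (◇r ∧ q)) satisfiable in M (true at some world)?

No

Let φ = ¬(◇¬q ∨ (◇r ∧ q)). Evaluate φ at each world:
  u (successors {v, y}): φ is false.
  v (successors {v, z}): φ is false.
  w (successors {v, w, x, y}): φ is false.
  x (successors {x, y}): φ is false.
  y (successors {u, y}): φ is false.
  z (successors {u, w, x}): φ is false.
For instance, at z:
  At z: ◇¬q ∨ (◇r ∧ q) is true, so ¬(◇¬q ∨ (◇r ∧ q)) is false.
    At z: ◇¬q is true, ◇r ∧ q is true, so ◇¬q ∨ (◇r ∧ q) is true.
      At z: ◇¬q requires ¬q at some successor in {u, w, x}.
        ¬q holds at w, so ◇¬q is true at z.
      At z: ◇r is true, q is true, so ◇r ∧ q is true.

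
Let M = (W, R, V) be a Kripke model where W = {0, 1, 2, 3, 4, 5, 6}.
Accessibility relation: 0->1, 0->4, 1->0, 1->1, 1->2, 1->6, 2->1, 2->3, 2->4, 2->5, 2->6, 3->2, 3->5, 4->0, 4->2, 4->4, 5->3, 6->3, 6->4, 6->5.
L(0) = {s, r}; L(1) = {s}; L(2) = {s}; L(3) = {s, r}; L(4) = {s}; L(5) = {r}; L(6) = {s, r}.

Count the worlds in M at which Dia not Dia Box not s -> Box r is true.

Let φ = Dia not Dia Box not s -> Box r. Evaluate φ at each world:
  0 (successors {1, 4}): φ is false.
  1 (successors {0, 1, 2, 6}): φ is false.
  2 (successors {1, 3, 4, 5, 6}): φ is false.
  3 (successors {2, 5}): φ is false.
  4 (successors {0, 2, 4}): φ is false.
  5 (successors {3}): φ is true.
  6 (successors {3, 4, 5}): φ is false.
For instance, at 6:
  At 6: Dia not Dia Box not s is true, Box r is false, so Dia not Dia Box not s -> Box r is false.
    At 6: Dia not Dia Box not s requires not Dia Box not s at some successor in {3, 4, 5}.
      not Dia Box not s holds at 3, so Dia not Dia Box not s is true at 6.
    At 6: Box r requires r at every successor {3, 4, 5}.
      r fails at 4, so Box r is false at 6.
Satisfying worlds: {5}

1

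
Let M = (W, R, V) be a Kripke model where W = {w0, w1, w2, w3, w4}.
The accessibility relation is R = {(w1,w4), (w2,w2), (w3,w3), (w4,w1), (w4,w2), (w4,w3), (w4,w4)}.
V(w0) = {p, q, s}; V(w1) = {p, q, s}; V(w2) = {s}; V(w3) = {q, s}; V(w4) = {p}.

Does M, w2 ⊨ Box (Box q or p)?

At w2: Box (Box q or p) requires Box q or p at every successor {w2}.
  Box q or p fails at w2, so Box (Box q or p) is false at w2.
    At w2: Box q is false, p is false, so Box q or p is false.
      At w2: Box q requires q at every successor {w2}.
        q fails at w2, so Box q is false at w2.

No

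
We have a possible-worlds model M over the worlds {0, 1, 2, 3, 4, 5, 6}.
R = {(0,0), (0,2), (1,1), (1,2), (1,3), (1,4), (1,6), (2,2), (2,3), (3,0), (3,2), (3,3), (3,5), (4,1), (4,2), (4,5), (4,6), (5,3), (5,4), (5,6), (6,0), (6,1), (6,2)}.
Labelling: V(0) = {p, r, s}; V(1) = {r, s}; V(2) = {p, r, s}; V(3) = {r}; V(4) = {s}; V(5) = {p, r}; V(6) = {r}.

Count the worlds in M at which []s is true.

2

Let φ = []s. Evaluate φ at each world:
  0 (successors {0, 2}): φ is true.
  1 (successors {1, 2, 3, 4, 6}): φ is false.
  2 (successors {2, 3}): φ is false.
  3 (successors {0, 2, 3, 5}): φ is false.
  4 (successors {1, 2, 5, 6}): φ is false.
  5 (successors {3, 4, 6}): φ is false.
  6 (successors {0, 1, 2}): φ is true.
For instance, at 6:
  At 6: []s requires s at every successor {0, 1, 2}.
    At 0: s is true.
    At 1: s is true.
    At 2: s is true.
  So []s is true at 6.
Satisfying worlds: {0, 6}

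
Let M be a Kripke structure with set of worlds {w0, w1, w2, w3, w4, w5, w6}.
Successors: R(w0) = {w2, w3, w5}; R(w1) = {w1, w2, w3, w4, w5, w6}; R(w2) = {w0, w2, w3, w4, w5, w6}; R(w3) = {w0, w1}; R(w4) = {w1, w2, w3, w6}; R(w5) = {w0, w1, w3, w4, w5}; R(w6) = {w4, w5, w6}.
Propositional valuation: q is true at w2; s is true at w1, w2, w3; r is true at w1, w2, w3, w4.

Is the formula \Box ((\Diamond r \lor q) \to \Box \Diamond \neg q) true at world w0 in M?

Yes

At w0: \Box ((\Diamond r \lor q) \to \Box \Diamond \neg q) requires (\Diamond r \lor q) \to \Box \Diamond \neg q at every successor {w2, w3, w5}.
    At w2: \Diamond r \lor q is true, \Box \Diamond \neg q is true, so (\Diamond r \lor q) \to \Box \Diamond \neg q is true.
      At w2: \Diamond r is true, q is true, so \Diamond r \lor q is true.
      At w2: \Box \Diamond \neg q requires \Diamond \neg q at every successor {w0, w2, w3, w4, w5, w6}.
        At w0: \Diamond \neg q is true.
        At w2: \Diamond \neg q is true.
        At w3: \Diamond \neg q is true.
        At w4: \Diamond \neg q is true.
        At w5: \Diamond \neg q is true.
        At w6: \Diamond \neg q is true.
      So \Box \Diamond \neg q is true at w2.
    At w3: \Diamond r \lor q is true, \Box \Diamond \neg q is true, so (\Diamond r \lor q) \to \Box \Diamond \neg q is true.
      At w3: \Diamond r is true, q is false, so \Diamond r \lor q is true.
      At w3: \Box \Diamond \neg q requires \Diamond \neg q at every successor {w0, w1}.
        At w0: \Diamond \neg q is true.
        At w1: \Diamond \neg q is true.
      So \Box \Diamond \neg q is true at w3.
    At w5: \Diamond r \lor q is true, \Box \Diamond \neg q is true, so (\Diamond r \lor q) \to \Box \Diamond \neg q is true.
      At w5: \Diamond r is true, q is false, so \Diamond r \lor q is true.
      At w5: \Box \Diamond \neg q requires \Diamond \neg q at every successor {w0, w1, w3, w4, w5}.
        At w0: \Diamond \neg q is true.
        At w1: \Diamond \neg q is true.
        At w3: \Diamond \neg q is true.
        At w4: \Diamond \neg q is true.
        At w5: \Diamond \neg q is true.
      So \Box \Diamond \neg q is true at w5.
So \Box ((\Diamond r \lor q) \to \Box \Diamond \neg q) is true at w0.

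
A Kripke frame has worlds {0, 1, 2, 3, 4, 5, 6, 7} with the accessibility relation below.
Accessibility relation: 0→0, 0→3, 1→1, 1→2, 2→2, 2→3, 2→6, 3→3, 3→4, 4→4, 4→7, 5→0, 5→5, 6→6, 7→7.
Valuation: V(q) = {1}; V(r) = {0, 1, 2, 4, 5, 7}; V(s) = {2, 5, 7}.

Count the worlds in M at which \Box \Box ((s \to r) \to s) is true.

1

Let φ = \Box \Box ((s \to r) \to s). Evaluate φ at each world:
  0 (successors {0, 3}): φ is false.
  1 (successors {1, 2}): φ is false.
  2 (successors {2, 3, 6}): φ is false.
  3 (successors {3, 4}): φ is false.
  4 (successors {4, 7}): φ is false.
  5 (successors {0, 5}): φ is false.
  6 (successors {6}): φ is false.
  7 (successors {7}): φ is true.
For instance, at 1:
  At 1: \Box \Box ((s \to r) \to s) requires \Box ((s \to r) \to s) at every successor {1, 2}.
    \Box ((s \to r) \to s) fails at 1, so \Box \Box ((s \to r) \to s) is false at 1.
      At 1: \Box ((s \to r) \to s) requires (s \to r) \to s at every successor {1, 2}.
        (s \to r) \to s fails at 1, so \Box ((s \to r) \to s) is false at 1.
Satisfying worlds: {7}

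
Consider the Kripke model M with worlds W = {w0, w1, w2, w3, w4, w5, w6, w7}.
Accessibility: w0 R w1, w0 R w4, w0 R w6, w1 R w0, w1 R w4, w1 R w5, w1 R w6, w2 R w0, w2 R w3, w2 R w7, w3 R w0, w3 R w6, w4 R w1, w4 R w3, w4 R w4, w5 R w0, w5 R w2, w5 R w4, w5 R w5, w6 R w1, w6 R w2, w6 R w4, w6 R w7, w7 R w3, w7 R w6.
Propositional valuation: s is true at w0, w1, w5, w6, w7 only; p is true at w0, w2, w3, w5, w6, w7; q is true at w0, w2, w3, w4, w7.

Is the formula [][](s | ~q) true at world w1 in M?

At w1: [][](s | ~q) requires [](s | ~q) at every successor {w0, w4, w5, w6}.
  [](s | ~q) fails at w0, so [][](s | ~q) is false at w1.
    At w0: [](s | ~q) requires s | ~q at every successor {w1, w4, w6}.
      s | ~q fails at w4, so [](s | ~q) is false at w0.

No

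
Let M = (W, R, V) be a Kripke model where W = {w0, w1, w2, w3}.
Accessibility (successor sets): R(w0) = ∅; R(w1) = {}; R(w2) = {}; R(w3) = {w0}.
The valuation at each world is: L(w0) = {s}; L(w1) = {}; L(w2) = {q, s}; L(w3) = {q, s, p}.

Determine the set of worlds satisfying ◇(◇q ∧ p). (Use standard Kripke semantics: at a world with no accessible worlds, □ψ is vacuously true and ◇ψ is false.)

none

Let φ = ◇(◇q ∧ p). Evaluate φ at each world:
  w0 (successors ∅): φ is false.
  w1 (successors ∅): φ is false.
  w2 (successors ∅): φ is false.
  w3 (successors {w0}): φ is false.
For instance, at w3:
  At w3: ◇(◇q ∧ p) requires ◇q ∧ p at some successor in {w0}.
    At w0: ◇q ∧ p is false.
  So ◇(◇q ∧ p) is false at w3.
Satisfying worlds: none.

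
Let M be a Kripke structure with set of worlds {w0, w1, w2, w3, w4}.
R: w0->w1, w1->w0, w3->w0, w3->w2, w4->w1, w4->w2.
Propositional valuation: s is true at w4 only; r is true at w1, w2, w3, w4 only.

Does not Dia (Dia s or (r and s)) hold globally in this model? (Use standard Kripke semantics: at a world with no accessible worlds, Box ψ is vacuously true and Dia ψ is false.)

Yes

Let φ = not Dia (Dia s or (r and s)). Evaluate φ at each world:
  w0 (successors {w1}): φ is true.
  w1 (successors {w0}): φ is true.
  w2 (successors ∅): φ is true.
  w3 (successors {w0, w2}): φ is true.
  w4 (successors {w1, w2}): φ is true.
For instance, at w1:
  At w1: Dia (Dia s or (r and s)) is false, so not Dia (Dia s or (r and s)) is true.
    At w1: Dia (Dia s or (r and s)) requires Dia s or (r and s) at some successor in {w0}.
      At w0: Dia s or (r and s) is false.
    So Dia (Dia s or (r and s)) is false at w1.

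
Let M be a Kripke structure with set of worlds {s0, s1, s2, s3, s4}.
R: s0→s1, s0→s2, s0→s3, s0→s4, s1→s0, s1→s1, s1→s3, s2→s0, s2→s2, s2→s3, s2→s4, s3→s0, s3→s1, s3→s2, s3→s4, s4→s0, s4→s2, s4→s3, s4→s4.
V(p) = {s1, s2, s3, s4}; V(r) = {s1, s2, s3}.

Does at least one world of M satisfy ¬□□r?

Recall that □ψ holds at a world iff ψ holds at every accessible world, and ◇ψ holds iff ψ holds at some accessible world.
Let φ = ¬□□r. Evaluate φ at each world:
  s0 (successors {s1, s2, s3, s4}): φ is true.
  s1 (successors {s0, s1, s3}): φ is true.
  s2 (successors {s0, s2, s3, s4}): φ is true.
  s3 (successors {s0, s1, s2, s4}): φ is true.
  s4 (successors {s0, s2, s3, s4}): φ is true.
Detail at s0 (witness):
  At s0: □□r is false, so ¬□□r is true.
    At s0: □□r requires □r at every successor {s1, s2, s3, s4}.
      □r fails at s1, so □□r is false at s0.

Yes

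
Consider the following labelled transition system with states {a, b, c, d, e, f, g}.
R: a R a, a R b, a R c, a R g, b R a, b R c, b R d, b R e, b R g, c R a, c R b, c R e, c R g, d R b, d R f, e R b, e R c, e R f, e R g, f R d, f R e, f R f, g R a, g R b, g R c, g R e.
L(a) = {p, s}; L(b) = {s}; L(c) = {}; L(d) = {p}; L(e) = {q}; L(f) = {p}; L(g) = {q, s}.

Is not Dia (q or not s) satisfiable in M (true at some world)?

Let φ = not Dia (q or not s). Evaluate φ at each world:
  a (successors {a, b, c, g}): φ is false.
  b (successors {a, c, d, e, g}): φ is false.
  c (successors {a, b, e, g}): φ is false.
  d (successors {b, f}): φ is false.
  e (successors {b, c, f, g}): φ is false.
  f (successors {d, e, f}): φ is false.
  g (successors {a, b, c, e}): φ is false.
For instance, at e:
  At e: Dia (q or not s) is true, so not Dia (q or not s) is false.
    At e: Dia (q or not s) requires q or not s at some successor in {b, c, f, g}.
      q or not s holds at c, so Dia (q or not s) is true at e.

No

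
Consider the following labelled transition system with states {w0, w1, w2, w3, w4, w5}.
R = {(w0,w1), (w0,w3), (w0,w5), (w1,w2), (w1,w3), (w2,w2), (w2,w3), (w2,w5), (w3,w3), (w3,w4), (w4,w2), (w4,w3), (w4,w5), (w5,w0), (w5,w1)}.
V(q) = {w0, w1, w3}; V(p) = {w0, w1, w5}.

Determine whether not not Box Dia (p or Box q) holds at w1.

At w1: not Box Dia (p or Box q) is true, so not not Box Dia (p or Box q) is false.
  At w1: Box Dia (p or Box q) is false, so not Box Dia (p or Box q) is true.
    At w1: Box Dia (p or Box q) requires Dia (p or Box q) at every successor {w2, w3}.
      Dia (p or Box q) fails at w3, so Box Dia (p or Box q) is false at w1.

No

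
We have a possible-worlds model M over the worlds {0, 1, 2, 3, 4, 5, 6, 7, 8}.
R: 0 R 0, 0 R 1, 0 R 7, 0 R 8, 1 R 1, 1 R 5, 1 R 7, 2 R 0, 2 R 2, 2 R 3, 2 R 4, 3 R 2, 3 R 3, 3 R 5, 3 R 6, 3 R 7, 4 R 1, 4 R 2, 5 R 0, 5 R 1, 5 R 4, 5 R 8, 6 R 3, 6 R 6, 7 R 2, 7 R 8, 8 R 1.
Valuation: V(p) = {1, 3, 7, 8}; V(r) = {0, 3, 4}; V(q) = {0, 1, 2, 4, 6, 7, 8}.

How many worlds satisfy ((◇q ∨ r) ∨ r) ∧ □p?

Let φ = ((◇q ∨ r) ∨ r) ∧ □p. Evaluate φ at each world:
  0 (successors {0, 1, 7, 8}): φ is false.
  1 (successors {1, 5, 7}): φ is false.
  2 (successors {0, 2, 3, 4}): φ is false.
  3 (successors {2, 3, 5, 6, 7}): φ is false.
  4 (successors {1, 2}): φ is false.
  5 (successors {0, 1, 4, 8}): φ is false.
  6 (successors {3, 6}): φ is false.
  7 (successors {2, 8}): φ is false.
  8 (successors {1}): φ is true.
For instance, at 7:
  At 7: (◇q ∨ r) ∨ r is true, □p is false, so ((◇q ∨ r) ∨ r) ∧ □p is false.
    At 7: ◇q ∨ r is true, r is false, so (◇q ∨ r) ∨ r is true.
      At 7: ◇q is true, r is false, so ◇q ∨ r is true.
    At 7: □p requires p at every successor {2, 8}.
      p fails at 2, so □p is false at 7.
Satisfying worlds: {8}

1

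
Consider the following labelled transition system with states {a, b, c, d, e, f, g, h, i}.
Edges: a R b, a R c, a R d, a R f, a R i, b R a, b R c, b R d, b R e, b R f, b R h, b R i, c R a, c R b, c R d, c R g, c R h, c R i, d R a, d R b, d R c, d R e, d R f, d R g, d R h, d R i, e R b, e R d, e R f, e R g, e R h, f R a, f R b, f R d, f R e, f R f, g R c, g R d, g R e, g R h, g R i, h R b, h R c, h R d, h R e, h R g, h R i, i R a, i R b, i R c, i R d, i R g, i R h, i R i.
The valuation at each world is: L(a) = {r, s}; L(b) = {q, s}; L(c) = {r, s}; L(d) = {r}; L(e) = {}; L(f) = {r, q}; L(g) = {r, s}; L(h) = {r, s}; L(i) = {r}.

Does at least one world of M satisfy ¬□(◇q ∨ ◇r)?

No

Let φ = ¬□(◇q ∨ ◇r). Evaluate φ at each world:
  a (successors {b, c, d, f, i}): φ is false.
  b (successors {a, c, d, e, f, h, i}): φ is false.
  c (successors {a, b, d, g, h, i}): φ is false.
  d (successors {a, b, c, e, f, g, h, i}): φ is false.
  e (successors {b, d, f, g, h}): φ is false.
  f (successors {a, b, d, e, f}): φ is false.
  g (successors {c, d, e, h, i}): φ is false.
  h (successors {b, c, d, e, g, i}): φ is false.
  i (successors {a, b, c, d, g, h, i}): φ is false.
For instance, at e:
  At e: □(◇q ∨ ◇r) is true, so ¬□(◇q ∨ ◇r) is false.
    At e: □(◇q ∨ ◇r) requires ◇q ∨ ◇r at every successor {b, d, f, g, h}.
      At b: ◇q ∨ ◇r is true.
      At d: ◇q ∨ ◇r is true.
      At f: ◇q ∨ ◇r is true.
      At g: ◇q ∨ ◇r is true.
      At h: ◇q ∨ ◇r is true.
    So □(◇q ∨ ◇r) is true at e.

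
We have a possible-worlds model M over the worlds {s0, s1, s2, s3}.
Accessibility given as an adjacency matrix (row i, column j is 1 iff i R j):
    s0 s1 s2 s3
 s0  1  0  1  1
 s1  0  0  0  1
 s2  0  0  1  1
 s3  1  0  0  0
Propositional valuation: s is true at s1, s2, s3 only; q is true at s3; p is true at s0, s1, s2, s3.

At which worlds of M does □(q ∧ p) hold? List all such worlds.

s1

Recall that □ψ holds at a world iff ψ holds at every accessible world, and ◇ψ holds iff ψ holds at some accessible world.
Let φ = □(q ∧ p). Evaluate φ at each world:
  s0 (successors {s0, s2, s3}): φ is false.
  s1 (successors {s3}): φ is true.
  s2 (successors {s2, s3}): φ is false.
  s3 (successors {s0}): φ is false.
For instance, at s2:
  At s2: □(q ∧ p) requires q ∧ p at every successor {s2, s3}.
    q ∧ p fails at s2, so □(q ∧ p) is false at s2.
Satisfying worlds: {s1}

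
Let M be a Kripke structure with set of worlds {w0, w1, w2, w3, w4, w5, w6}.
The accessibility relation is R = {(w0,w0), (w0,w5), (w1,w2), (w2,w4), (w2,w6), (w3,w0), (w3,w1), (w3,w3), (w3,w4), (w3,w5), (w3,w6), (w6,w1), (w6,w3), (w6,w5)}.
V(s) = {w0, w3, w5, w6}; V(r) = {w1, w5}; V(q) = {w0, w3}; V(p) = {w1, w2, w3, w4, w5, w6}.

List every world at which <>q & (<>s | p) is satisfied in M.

Let φ = <>q & (<>s | p). Evaluate φ at each world:
  w0 (successors {w0, w5}): φ is true.
  w1 (successors {w2}): φ is false.
  w2 (successors {w4, w6}): φ is false.
  w3 (successors {w0, w1, w3, w4, w5, w6}): φ is true.
  w4 (successors ∅): φ is false.
  w5 (successors ∅): φ is false.
  w6 (successors {w1, w3, w5}): φ is true.
For instance, at w6:
  At w6: <>q is true, <>s | p is true, so <>q & (<>s | p) is true.
    At w6: <>q requires q at some successor in {w1, w3, w5}.
      q holds at w3, so <>q is true at w6.
    At w6: <>s is true, p is true, so <>s | p is true.
      At w6: <>s requires s at some successor in {w1, w3, w5}.
        s holds at w3, so <>s is true at w6.
Satisfying worlds: {w0, w3, w6}

w0, w3, w6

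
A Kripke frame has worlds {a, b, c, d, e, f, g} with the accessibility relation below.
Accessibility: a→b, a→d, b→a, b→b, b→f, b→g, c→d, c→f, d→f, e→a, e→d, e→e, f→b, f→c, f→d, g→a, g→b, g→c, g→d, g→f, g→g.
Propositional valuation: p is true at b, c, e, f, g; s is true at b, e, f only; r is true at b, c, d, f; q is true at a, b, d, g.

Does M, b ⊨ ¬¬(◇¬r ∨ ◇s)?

At b: ¬(◇¬r ∨ ◇s) is false, so ¬¬(◇¬r ∨ ◇s) is true.
  At b: ◇¬r ∨ ◇s is true, so ¬(◇¬r ∨ ◇s) is false.
    At b: ◇¬r is true, ◇s is true, so ◇¬r ∨ ◇s is true.
      At b: ◇¬r requires ¬r at some successor in {a, b, f, g}.
        ¬r holds at a, so ◇¬r is true at b.
      At b: ◇s requires s at some successor in {a, b, f, g}.
        s holds at b, so ◇s is true at b.

Yes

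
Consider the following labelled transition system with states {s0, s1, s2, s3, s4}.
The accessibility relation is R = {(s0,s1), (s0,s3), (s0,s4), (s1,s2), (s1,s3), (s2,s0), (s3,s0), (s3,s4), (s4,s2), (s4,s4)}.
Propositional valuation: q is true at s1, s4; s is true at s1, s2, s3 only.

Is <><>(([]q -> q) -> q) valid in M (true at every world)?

Let φ = <><>(([]q -> q) -> q). Evaluate φ at each world:
  s0 (successors {s1, s3, s4}): φ is true.
  s1 (successors {s2, s3}): φ is true.
  s2 (successors {s0}): φ is true.
  s3 (successors {s0, s4}): φ is true.
  s4 (successors {s2, s4}): φ is true.
For instance, at s4:
  At s4: <><>(([]q -> q) -> q) requires <>(([]q -> q) -> q) at some successor in {s2, s4}.
    <>(([]q -> q) -> q) holds at s4, so <><>(([]q -> q) -> q) is true at s4.
      At s4: <>(([]q -> q) -> q) requires ([]q -> q) -> q at some successor in {s2, s4}.
        ([]q -> q) -> q holds at s4, so <>(([]q -> q) -> q) is true at s4.

Yes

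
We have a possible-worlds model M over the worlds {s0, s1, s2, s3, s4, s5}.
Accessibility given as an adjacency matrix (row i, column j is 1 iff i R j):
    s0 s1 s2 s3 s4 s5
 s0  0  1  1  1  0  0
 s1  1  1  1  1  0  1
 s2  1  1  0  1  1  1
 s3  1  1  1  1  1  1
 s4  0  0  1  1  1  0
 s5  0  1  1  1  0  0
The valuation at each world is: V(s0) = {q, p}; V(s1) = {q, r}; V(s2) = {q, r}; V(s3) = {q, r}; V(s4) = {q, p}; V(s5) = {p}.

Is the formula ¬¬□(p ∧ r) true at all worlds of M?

No

Let φ = ¬¬□(p ∧ r). Evaluate φ at each world:
  s0 (successors {s1, s2, s3}): φ is false.
  s1 (successors {s0, s1, s2, s3, s5}): φ is false.
  s2 (successors {s0, s1, s3, s4, s5}): φ is false.
  s3 (successors {s0, s1, s2, s3, s4, s5}): φ is false.
  s4 (successors {s2, s3, s4}): φ is false.
  s5 (successors {s1, s2, s3}): φ is false.
Detail at s0 (counterexample):
  At s0: ¬□(p ∧ r) is true, so ¬¬□(p ∧ r) is false.
    At s0: □(p ∧ r) is false, so ¬□(p ∧ r) is true.
      At s0: □(p ∧ r) requires p ∧ r at every successor {s1, s2, s3}.
        p ∧ r fails at s1, so □(p ∧ r) is false at s0.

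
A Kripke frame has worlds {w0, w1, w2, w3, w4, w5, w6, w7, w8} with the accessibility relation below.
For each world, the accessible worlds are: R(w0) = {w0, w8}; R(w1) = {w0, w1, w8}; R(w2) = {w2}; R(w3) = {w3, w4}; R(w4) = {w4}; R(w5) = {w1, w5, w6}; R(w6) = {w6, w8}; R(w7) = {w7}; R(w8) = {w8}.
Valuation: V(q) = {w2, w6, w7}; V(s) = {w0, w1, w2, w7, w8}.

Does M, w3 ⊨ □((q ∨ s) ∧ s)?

Recall that □ψ holds at a world iff ψ holds at every accessible world, and ◇ψ holds iff ψ holds at some accessible world.
At w3: □((q ∨ s) ∧ s) requires (q ∨ s) ∧ s at every successor {w3, w4}.
  (q ∨ s) ∧ s fails at w3, so □((q ∨ s) ∧ s) is false at w3.

No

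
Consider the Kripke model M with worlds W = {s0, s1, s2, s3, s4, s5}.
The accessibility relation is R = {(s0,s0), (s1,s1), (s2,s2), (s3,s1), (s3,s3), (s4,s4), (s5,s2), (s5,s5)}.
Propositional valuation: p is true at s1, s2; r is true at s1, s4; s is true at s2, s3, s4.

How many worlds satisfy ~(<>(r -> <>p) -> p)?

3

Recall that <>ψ holds at a world iff ψ holds at some accessible world.
Let φ = ~(<>(r -> <>p) -> p). Evaluate φ at each world:
  s0 (successors {s0}): φ is true.
  s1 (successors {s1}): φ is false.
  s2 (successors {s2}): φ is false.
  s3 (successors {s1, s3}): φ is true.
  s4 (successors {s4}): φ is false.
  s5 (successors {s2, s5}): φ is true.
For instance, at s5:
  At s5: <>(r -> <>p) -> p is false, so ~(<>(r -> <>p) -> p) is true.
    At s5: <>(r -> <>p) is true, p is false, so <>(r -> <>p) -> p is false.
      At s5: <>(r -> <>p) requires r -> <>p at some successor in {s2, s5}.
        r -> <>p holds at s2, so <>(r -> <>p) is true at s5.
Satisfying worlds: {s0, s3, s5}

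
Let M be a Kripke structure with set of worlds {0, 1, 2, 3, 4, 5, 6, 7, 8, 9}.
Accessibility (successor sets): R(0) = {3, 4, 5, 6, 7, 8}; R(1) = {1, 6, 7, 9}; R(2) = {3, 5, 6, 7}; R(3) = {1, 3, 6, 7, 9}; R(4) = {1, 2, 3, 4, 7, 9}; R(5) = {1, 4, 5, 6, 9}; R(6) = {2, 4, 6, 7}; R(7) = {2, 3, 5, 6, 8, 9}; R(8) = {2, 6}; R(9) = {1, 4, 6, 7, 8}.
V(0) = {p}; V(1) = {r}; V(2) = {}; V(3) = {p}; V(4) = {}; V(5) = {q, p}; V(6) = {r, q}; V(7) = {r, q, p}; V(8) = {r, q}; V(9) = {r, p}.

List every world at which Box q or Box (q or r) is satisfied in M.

Recall that Box ψ holds at a world iff ψ holds at every accessible world, and Dia ψ holds iff ψ holds at some accessible world.
Let φ = Box q or Box (q or r). Evaluate φ at each world:
  0 (successors {3, 4, 5, 6, 7, 8}): φ is false.
  1 (successors {1, 6, 7, 9}): φ is true.
  2 (successors {3, 5, 6, 7}): φ is false.
  3 (successors {1, 3, 6, 7, 9}): φ is false.
  4 (successors {1, 2, 3, 4, 7, 9}): φ is false.
  5 (successors {1, 4, 5, 6, 9}): φ is false.
  6 (successors {2, 4, 6, 7}): φ is false.
  7 (successors {2, 3, 5, 6, 8, 9}): φ is false.
  8 (successors {2, 6}): φ is false.
  9 (successors {1, 4, 6, 7, 8}): φ is false.
For instance, at 5:
  At 5: Box q is false, Box (q or r) is false, so Box q or Box (q or r) is false.
    At 5: Box q requires q at every successor {1, 4, 5, 6, 9}.
      q fails at 1, so Box q is false at 5.
    At 5: Box (q or r) requires q or r at every successor {1, 4, 5, 6, 9}.
      q or r fails at 4, so Box (q or r) is false at 5.
Satisfying worlds: {1}

1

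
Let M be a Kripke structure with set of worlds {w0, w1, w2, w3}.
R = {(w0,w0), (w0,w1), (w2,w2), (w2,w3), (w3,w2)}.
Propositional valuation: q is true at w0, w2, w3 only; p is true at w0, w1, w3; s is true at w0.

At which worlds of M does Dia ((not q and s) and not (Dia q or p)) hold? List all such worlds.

Let φ = Dia ((not q and s) and not (Dia q or p)). Evaluate φ at each world:
  w0 (successors {w0, w1}): φ is false.
  w1 (successors ∅): φ is false.
  w2 (successors {w2, w3}): φ is false.
  w3 (successors {w2}): φ is false.
For instance, at w2:
  At w2: Dia ((not q and s) and not (Dia q or p)) requires (not q and s) and not (Dia q or p) at some successor in {w2, w3}.
    At w2: (not q and s) and not (Dia q or p) is false.
    At w3: (not q and s) and not (Dia q or p) is false.
  So Dia ((not q and s) and not (Dia q or p)) is false at w2.
Satisfying worlds: none.

none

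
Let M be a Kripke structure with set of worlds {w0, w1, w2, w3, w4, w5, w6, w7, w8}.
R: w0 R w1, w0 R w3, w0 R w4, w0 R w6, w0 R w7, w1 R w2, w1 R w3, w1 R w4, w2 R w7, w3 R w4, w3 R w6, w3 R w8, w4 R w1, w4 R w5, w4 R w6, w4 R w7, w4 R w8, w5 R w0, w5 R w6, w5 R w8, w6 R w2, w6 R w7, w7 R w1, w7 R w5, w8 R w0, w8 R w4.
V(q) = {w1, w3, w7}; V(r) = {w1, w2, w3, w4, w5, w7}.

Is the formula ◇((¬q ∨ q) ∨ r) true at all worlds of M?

Yes

Let φ = ◇((¬q ∨ q) ∨ r). Evaluate φ at each world:
  w0 (successors {w1, w3, w4, w6, w7}): φ is true.
  w1 (successors {w2, w3, w4}): φ is true.
  w2 (successors {w7}): φ is true.
  w3 (successors {w4, w6, w8}): φ is true.
  w4 (successors {w1, w5, w6, w7, w8}): φ is true.
  w5 (successors {w0, w6, w8}): φ is true.
  w6 (successors {w2, w7}): φ is true.
  w7 (successors {w1, w5}): φ is true.
  w8 (successors {w0, w4}): φ is true.
For instance, at w1:
  At w1: ◇((¬q ∨ q) ∨ r) requires (¬q ∨ q) ∨ r at some successor in {w2, w3, w4}.
    (¬q ∨ q) ∨ r holds at w2, so ◇((¬q ∨ q) ∨ r) is true at w1.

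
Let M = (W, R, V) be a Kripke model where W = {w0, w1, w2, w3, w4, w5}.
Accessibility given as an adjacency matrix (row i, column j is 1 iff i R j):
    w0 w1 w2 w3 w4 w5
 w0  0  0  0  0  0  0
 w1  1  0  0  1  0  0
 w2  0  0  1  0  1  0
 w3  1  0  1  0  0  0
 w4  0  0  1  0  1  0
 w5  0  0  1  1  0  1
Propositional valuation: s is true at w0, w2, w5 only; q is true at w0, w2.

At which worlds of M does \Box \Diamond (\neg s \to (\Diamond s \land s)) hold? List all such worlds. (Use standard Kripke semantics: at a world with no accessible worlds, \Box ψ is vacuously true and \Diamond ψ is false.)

Recall that \Box ψ holds at a world iff ψ holds at every accessible world, and \Diamond ψ holds iff ψ holds at some accessible world.
Let φ = \Box \Diamond (\neg s \to (\Diamond s \land s)). Evaluate φ at each world:
  w0 (successors ∅): φ is true.
  w1 (successors {w0, w3}): φ is false.
  w2 (successors {w2, w4}): φ is true.
  w3 (successors {w0, w2}): φ is false.
  w4 (successors {w2, w4}): φ is true.
  w5 (successors {w2, w3, w5}): φ is true.
For instance, at w2:
  At w2: \Box \Diamond (\neg s \to (\Diamond s \land s)) requires \Diamond (\neg s \to (\Diamond s \land s)) at every successor {w2, w4}.
      At w2: \Diamond (\neg s \to (\Diamond s \land s)) requires \neg s \to (\Diamond s \land s) at some successor in {w2, w4}.
        \neg s \to (\Diamond s \land s) holds at w2, so \Diamond (\neg s \to (\Diamond s \land s)) is true at w2.
      At w4: \Diamond (\neg s \to (\Diamond s \land s)) requires \neg s \to (\Diamond s \land s) at some successor in {w2, w4}.
        \neg s \to (\Diamond s \land s) holds at w2, so \Diamond (\neg s \to (\Diamond s \land s)) is true at w4.
  So \Box \Diamond (\neg s \to (\Diamond s \land s)) is true at w2.
Satisfying worlds: {w0, w2, w4, w5}

w0, w2, w4, w5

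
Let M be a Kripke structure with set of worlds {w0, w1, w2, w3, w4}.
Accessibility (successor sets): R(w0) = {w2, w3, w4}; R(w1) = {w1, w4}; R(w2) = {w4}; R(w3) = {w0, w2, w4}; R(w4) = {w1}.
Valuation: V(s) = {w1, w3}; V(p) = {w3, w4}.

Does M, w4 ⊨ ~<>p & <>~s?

No

At w4: ~<>p is true, <>~s is false, so ~<>p & <>~s is false.
  At w4: <>p is false, so ~<>p is true.
    At w4: <>p requires p at some successor in {w1}.
      At w1: p is false.
    So <>p is false at w4.
  At w4: <>~s requires ~s at some successor in {w1}.
    At w1: ~s is false.
  So <>~s is false at w4.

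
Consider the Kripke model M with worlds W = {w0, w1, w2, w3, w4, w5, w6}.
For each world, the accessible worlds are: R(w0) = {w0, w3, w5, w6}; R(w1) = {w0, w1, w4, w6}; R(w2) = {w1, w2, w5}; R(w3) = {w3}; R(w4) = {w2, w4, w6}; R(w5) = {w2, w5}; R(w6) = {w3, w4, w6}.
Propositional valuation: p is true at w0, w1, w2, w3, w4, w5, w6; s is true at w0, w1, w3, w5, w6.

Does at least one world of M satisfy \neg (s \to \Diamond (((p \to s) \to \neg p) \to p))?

No

Let φ = \neg (s \to \Diamond (((p \to s) \to \neg p) \to p)). Evaluate φ at each world:
  w0 (successors {w0, w3, w5, w6}): φ is false.
  w1 (successors {w0, w1, w4, w6}): φ is false.
  w2 (successors {w1, w2, w5}): φ is false.
  w3 (successors {w3}): φ is false.
  w4 (successors {w2, w4, w6}): φ is false.
  w5 (successors {w2, w5}): φ is false.
  w6 (successors {w3, w4, w6}): φ is false.
For instance, at w2:
  At w2: s \to \Diamond (((p \to s) \to \neg p) \to p) is true, so \neg (s \to \Diamond (((p \to s) \to \neg p) \to p)) is false.
    At w2: s is false, \Diamond (((p \to s) \to \neg p) \to p) is true, so s \to \Diamond (((p \to s) \to \neg p) \to p) is true.
      At w2: \Diamond (((p \to s) \to \neg p) \to p) requires ((p \to s) \to \neg p) \to p at some successor in {w1, w2, w5}.
        ((p \to s) \to \neg p) \to p holds at w1, so \Diamond (((p \to s) \to \neg p) \to p) is true at w2.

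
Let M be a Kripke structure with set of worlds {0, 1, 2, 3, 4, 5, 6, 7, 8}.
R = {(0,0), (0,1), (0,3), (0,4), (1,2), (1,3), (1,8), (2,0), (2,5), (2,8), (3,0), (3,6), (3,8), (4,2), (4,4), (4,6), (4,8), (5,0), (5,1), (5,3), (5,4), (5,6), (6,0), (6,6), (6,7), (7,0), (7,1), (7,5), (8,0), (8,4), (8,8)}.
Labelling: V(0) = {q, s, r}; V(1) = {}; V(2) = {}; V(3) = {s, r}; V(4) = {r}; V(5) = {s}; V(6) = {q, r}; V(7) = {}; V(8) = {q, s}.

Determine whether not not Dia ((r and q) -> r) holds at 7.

Recall that Dia ψ holds at a world iff ψ holds at some accessible world.
At 7: not Dia ((r and q) -> r) is false, so not not Dia ((r and q) -> r) is true.
  At 7: Dia ((r and q) -> r) is true, so not Dia ((r and q) -> r) is false.
    At 7: Dia ((r and q) -> r) requires (r and q) -> r at some successor in {0, 1, 5}.
      (r and q) -> r holds at 0, so Dia ((r and q) -> r) is true at 7.

Yes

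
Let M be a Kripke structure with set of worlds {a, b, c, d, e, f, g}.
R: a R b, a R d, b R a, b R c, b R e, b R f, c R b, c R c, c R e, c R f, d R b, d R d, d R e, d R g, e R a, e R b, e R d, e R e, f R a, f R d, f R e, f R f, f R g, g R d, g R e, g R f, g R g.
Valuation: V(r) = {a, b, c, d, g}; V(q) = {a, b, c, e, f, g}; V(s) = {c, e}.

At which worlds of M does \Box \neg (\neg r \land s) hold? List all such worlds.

a

Let φ = \Box \neg (\neg r \land s). Evaluate φ at each world:
  a (successors {b, d}): φ is true.
  b (successors {a, c, e, f}): φ is false.
  c (successors {b, c, e, f}): φ is false.
  d (successors {b, d, e, g}): φ is false.
  e (successors {a, b, d, e}): φ is false.
  f (successors {a, d, e, f, g}): φ is false.
  g (successors {d, e, f, g}): φ is false.
For instance, at d:
  At d: \Box \neg (\neg r \land s) requires \neg (\neg r \land s) at every successor {b, d, e, g}.
    \neg (\neg r \land s) fails at e, so \Box \neg (\neg r \land s) is false at d.
Satisfying worlds: {a}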